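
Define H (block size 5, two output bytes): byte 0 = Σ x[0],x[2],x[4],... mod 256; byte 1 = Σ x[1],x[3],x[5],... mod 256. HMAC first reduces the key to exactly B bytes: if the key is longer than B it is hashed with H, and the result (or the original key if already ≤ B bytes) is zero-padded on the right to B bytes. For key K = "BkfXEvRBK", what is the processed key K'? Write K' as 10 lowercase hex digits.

|K| = 9 > B = 5, so first hash the key.
H(K): even-index sum = 394 mod 256 = 138; odd-index sum = 379 mod 256 = 123 → 8a 7b.
Zero-pad H(K) = 8a 7b to 5 bytes: K' = 8a 7b 00 00 00.

8a7b000000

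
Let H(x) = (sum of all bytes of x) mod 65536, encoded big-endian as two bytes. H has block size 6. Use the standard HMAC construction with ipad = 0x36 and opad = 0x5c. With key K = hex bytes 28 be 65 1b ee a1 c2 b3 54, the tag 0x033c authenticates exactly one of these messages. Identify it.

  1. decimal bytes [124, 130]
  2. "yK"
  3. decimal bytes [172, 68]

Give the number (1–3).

Key hex bytes 28 be 65 1b ee a1 c2 b3 54 is 9 bytes > B = 6, so hash it first: H(key) = 04 be, then zero-pad to 6 bytes: K' = 04 be 00 00 00 00.
K' ⊕ ipad = 32 88 36 36 36 36; K' ⊕ opad = 58 e2 5c 5c 5c 5c.
m1: inner = H(32 88 36 36 36 36 7c 82) = 02 90; tag = H(58 e2 5c 5c 5c 5c 02 90) = 033c ← matches
m2: inner = H(32 88 36 36 36 36 79 4b) = 02 56; tag = H(58 e2 5c 5c 5c 5c 02 56) = 0302
m3: inner = H(32 88 36 36 36 36 ac 44) = 02 82; tag = H(58 e2 5c 5c 5c 5c 02 82) = 032e

1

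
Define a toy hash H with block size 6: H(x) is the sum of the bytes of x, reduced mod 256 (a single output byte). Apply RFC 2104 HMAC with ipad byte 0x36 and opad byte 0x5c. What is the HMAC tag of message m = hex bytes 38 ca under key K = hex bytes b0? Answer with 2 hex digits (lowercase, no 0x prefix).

Key hex bytes b0 is 1 byte ≤ B = 6; zero-pad to 6 bytes: K' = b0 00 00 00 00 00.
K' ⊕ ipad = 86 36 36 36 36 36.  K' ⊕ opad = ec 5c 5c 5c 5c 5c.
Inner input = (K'⊕ipad) ∥ m = 86 36 36 36 36 36 ∥ 38 ca.
Inner hash: sum = 134+54+54+54+54+54+56+202 = 662; mod 256 = 150 → 96.
Outer input = (K'⊕opad) ∥ inner = ec 5c 5c 5c 5c 5c ∥ 96.
Outer hash (tag): sum = 236+92+92+92+92+92+150 = 846; mod 256 = 78 → 4e.

4e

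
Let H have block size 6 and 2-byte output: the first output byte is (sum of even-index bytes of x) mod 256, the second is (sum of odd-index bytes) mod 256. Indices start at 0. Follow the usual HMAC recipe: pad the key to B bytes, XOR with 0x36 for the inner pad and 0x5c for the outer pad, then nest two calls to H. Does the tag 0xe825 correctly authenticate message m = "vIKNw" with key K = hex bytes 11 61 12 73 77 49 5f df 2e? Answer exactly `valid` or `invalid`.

Key hex bytes 11 61 12 73 77 49 5f df 2e is 9 bytes > B = 6, so hash it first: H(key) = 27 fc, then zero-pad to 6 bytes: K' = 27 fc 00 00 00 00.
K' ⊕ ipad = 11 ca 36 36 36 36; K' ⊕ opad = 7b a0 5c 5c 5c 5c.
Inner hash: even-index sum = 437 mod 256 = 181; odd-index sum = 461 mod 256 = 205 → b5 cd.
Outer hash (recomputed tag): even-index sum = 488 mod 256 = 232; odd-index sum = 549 mod 256 = 37 → e8 25.
Recomputed tag = e825; claimed = e825 → match.

valid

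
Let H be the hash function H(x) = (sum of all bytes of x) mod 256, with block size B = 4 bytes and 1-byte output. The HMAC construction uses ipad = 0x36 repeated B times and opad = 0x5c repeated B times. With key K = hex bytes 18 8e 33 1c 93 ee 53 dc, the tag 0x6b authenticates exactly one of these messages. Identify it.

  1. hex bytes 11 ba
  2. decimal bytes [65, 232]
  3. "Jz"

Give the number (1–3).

Key hex bytes 18 8e 33 1c 93 ee 53 dc is 8 bytes > B = 4, so hash it first: H(key) = a5, then zero-pad to 4 bytes: K' = a5 00 00 00.
K' ⊕ ipad = 93 36 36 36; K' ⊕ opad = f9 5c 5c 5c.
m1: inner = H(93 36 36 36 11 ba) = 00; tag = H(f9 5c 5c 5c 00) = 0d
m2: inner = H(93 36 36 36 41 e8) = 5e; tag = H(f9 5c 5c 5c 5e) = 6b ← matches
m3: inner = H(93 36 36 36 4a 7a) = f9; tag = H(f9 5c 5c 5c f9) = 06

2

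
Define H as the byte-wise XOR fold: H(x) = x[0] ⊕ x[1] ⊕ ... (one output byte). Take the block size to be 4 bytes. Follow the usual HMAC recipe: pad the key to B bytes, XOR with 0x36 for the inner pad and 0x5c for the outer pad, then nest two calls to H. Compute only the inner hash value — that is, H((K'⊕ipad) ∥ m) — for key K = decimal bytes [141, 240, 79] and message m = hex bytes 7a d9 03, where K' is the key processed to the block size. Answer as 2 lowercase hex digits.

Key decimal bytes [141, 240, 79] = 8d f0 4f is 3 bytes ≤ B = 4; zero-pad to 4 bytes: K' = 8d f0 4f 00.
K' ⊕ ipad = bb c6 79 36.
Inner input = bb c6 79 36 ∥ 7a d9 03.
Inner hash: XOR bb⊕c6⊕79⊕36⊕7a⊕d9⊕03 = 92.

92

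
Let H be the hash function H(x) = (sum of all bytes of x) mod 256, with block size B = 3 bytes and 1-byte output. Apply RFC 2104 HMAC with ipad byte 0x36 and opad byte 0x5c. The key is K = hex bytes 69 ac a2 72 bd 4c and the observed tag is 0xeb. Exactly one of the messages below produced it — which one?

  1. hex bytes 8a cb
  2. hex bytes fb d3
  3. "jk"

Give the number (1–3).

1

Key hex bytes 69 ac a2 72 bd 4c is 6 bytes > B = 3, so hash it first: H(key) = 32, then zero-pad to 3 bytes: K' = 32 00 00.
K' ⊕ ipad = 04 36 36; K' ⊕ opad = 6e 5c 5c.
m1: inner = H(04 36 36 8a cb) = c5; tag = H(6e 5c 5c c5) = eb ← matches
m2: inner = H(04 36 36 fb d3) = 3e; tag = H(6e 5c 5c 3e) = 64
m3: inner = H(04 36 36 6a 6b) = 45; tag = H(6e 5c 5c 45) = 6b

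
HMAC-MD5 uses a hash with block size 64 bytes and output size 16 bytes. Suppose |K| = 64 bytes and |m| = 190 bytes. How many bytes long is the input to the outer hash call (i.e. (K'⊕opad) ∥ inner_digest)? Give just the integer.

80

Key is 64 ≤ 64 bytes, zero-padded: |K'| = 64.
Outer input = (K'⊕opad) ∥ H(inner) → 64 + 16 = 80 bytes.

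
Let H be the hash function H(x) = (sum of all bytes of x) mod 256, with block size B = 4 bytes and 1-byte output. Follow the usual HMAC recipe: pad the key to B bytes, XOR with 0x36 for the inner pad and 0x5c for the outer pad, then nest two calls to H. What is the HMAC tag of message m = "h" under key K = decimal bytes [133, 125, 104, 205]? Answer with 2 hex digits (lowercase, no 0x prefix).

7e

Key decimal bytes [133, 125, 104, 205] = 85 7d 68 cd is exactly B = 4 bytes: K' = 85 7d 68 cd.
K' ⊕ ipad = b3 4b 5e fb.  K' ⊕ opad = d9 21 34 91.
Inner input = (K'⊕ipad) ∥ m = b3 4b 5e fb ∥ 68.
Inner hash: sum = 179+75+94+251+104 = 703; mod 256 = 191 → bf.
Outer input = (K'⊕opad) ∥ inner = d9 21 34 91 ∥ bf.
Outer hash (tag): sum = 217+33+52+145+191 = 638; mod 256 = 126 → 7e.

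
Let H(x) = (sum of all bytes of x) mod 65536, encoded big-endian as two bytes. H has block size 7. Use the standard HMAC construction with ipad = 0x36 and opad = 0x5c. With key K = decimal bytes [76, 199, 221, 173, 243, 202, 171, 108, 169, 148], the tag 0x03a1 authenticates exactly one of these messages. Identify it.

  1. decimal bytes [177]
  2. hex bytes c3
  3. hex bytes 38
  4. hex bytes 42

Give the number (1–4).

1

Key decimal bytes [76, 199, 221, 173, 243, 202, 171, 108, 169, 148] = 4c c7 dd ad f3 ca ab 6c a9 94 is 10 bytes > B = 7, so hash it first: H(key) = 06 ae, then zero-pad to 7 bytes: K' = 06 ae 00 00 00 00 00.
K' ⊕ ipad = 30 98 36 36 36 36 36; K' ⊕ opad = 5a f2 5c 5c 5c 5c 5c.
m1: inner = H(30 98 36 36 36 36 36 b1) = 02 87; tag = H(5a f2 5c 5c 5c 5c 5c 02 87) = 03a1 ← matches
m2: inner = H(30 98 36 36 36 36 36 c3) = 02 99; tag = H(5a f2 5c 5c 5c 5c 5c 02 99) = 03b3
m3: inner = H(30 98 36 36 36 36 36 38) = 02 0e; tag = H(5a f2 5c 5c 5c 5c 5c 02 0e) = 0328
m4: inner = H(30 98 36 36 36 36 36 42) = 02 18; tag = H(5a f2 5c 5c 5c 5c 5c 02 18) = 0332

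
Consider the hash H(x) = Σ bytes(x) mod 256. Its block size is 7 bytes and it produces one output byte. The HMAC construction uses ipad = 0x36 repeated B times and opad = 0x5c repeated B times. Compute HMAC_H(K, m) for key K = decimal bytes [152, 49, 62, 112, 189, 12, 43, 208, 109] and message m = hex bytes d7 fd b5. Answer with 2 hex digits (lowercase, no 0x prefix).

Key decimal bytes [152, 49, 62, 112, 189, 12, 43, 208, 109] = 98 31 3e 70 bd 0c 2b d0 6d is 9 bytes > B = 7, so hash it first: H(key) = a8, then zero-pad to 7 bytes: K' = a8 00 00 00 00 00 00.
K' ⊕ ipad = 9e 36 36 36 36 36 36.  K' ⊕ opad = f4 5c 5c 5c 5c 5c 5c.
Inner input = (K'⊕ipad) ∥ m = 9e 36 36 36 36 36 36 ∥ d7 fd b5.
Inner hash: sum = 158+54+54+54+54+54+54+215+253+181 = 1131; mod 256 = 107 → 6b.
Outer input = (K'⊕opad) ∥ inner = f4 5c 5c 5c 5c 5c 5c ∥ 6b.
Outer hash (tag): sum = 244+92+92+92+92+92+92+107 = 903; mod 256 = 135 → 87.

87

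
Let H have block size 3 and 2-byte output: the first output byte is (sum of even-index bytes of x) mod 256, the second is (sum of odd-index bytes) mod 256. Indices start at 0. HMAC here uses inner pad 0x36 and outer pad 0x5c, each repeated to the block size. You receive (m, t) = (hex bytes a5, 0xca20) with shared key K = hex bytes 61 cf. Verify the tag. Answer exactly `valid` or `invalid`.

Key hex bytes 61 cf is 2 bytes ≤ B = 3; zero-pad to 3 bytes: K' = 61 cf 00.
K' ⊕ ipad = 57 f9 36; K' ⊕ opad = 3d 93 5c.
Inner hash: even-index sum = 141 mod 256 = 141; odd-index sum = 414 mod 256 = 158 → 8d 9e.
Outer hash (recomputed tag): even-index sum = 311 mod 256 = 55; odd-index sum = 288 mod 256 = 32 → 37 20.
Recomputed tag = 3720; claimed = ca20 → mismatch.

invalid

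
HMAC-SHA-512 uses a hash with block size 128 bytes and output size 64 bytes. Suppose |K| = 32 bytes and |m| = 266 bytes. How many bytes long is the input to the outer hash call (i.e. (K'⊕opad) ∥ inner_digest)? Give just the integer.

Key is 32 ≤ 128 bytes, zero-padded: |K'| = 128.
Outer input = (K'⊕opad) ∥ H(inner) → 128 + 64 = 192 bytes.

192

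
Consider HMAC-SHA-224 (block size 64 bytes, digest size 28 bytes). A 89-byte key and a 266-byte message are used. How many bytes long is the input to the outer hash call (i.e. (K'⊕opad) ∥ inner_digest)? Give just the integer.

Key is 89 > 64 bytes, so it is hashed to 28 bytes then zero-padded to 64: |K'| = 64.
Outer input = (K'⊕opad) ∥ H(inner) → 64 + 28 = 92 bytes.

92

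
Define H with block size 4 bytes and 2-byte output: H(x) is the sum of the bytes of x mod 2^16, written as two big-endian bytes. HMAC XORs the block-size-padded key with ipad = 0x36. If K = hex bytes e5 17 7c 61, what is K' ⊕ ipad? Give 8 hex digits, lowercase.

Key hex bytes e5 17 7c 61 is exactly B = 4 bytes: K' = e5 17 7c 61.
XOR each byte with 0x36: e5⊕36=d3, 17⊕36=21, 7c⊕36=4a, 61⊕36=57.

d3214a57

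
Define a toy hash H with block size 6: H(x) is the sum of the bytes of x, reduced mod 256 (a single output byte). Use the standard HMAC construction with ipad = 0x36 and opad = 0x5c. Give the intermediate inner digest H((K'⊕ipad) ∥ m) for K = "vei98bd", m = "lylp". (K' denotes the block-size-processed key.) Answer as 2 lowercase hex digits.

Key "vei98bd" = 76 65 69 39 38 62 64 is 7 bytes > B = 6, so hash it first: H(key) = 7b, then zero-pad to 6 bytes: K' = 7b 00 00 00 00 00.
K' ⊕ ipad = 4d 36 36 36 36 36.
Inner input = 4d 36 36 36 36 36 ∥ 6c 79 6c 70.
Inner hash: sum = 77+54+54+54+54+54+108+121+108+112 = 796; mod 256 = 28 → 1c.

1c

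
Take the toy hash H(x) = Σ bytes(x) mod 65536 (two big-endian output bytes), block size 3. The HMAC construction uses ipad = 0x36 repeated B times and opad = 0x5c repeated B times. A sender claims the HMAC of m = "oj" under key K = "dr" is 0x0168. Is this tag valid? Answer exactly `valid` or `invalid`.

Key "dr" = 64 72 is 2 bytes ≤ B = 3; zero-pad to 3 bytes: K' = 64 72 00.
K' ⊕ ipad = 52 44 36; K' ⊕ opad = 38 2e 5c.
Inner hash: sum = 82+68+54+111+106 = 421 → 01 a5.
Outer hash (recomputed tag): sum = 56+46+92+1+165 = 360 → 01 68.
Recomputed tag = 0168; claimed = 0168 → match.

valid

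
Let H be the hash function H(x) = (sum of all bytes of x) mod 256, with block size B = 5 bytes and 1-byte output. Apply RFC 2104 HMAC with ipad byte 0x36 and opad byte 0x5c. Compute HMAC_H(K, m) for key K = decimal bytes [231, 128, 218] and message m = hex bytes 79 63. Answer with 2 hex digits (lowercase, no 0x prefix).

Key decimal bytes [231, 128, 218] = e7 80 da is 3 bytes ≤ B = 5; zero-pad to 5 bytes: K' = e7 80 da 00 00.
K' ⊕ ipad = d1 b6 ec 36 36.  K' ⊕ opad = bb dc 86 5c 5c.
Inner input = (K'⊕ipad) ∥ m = d1 b6 ec 36 36 ∥ 79 63.
Inner hash: sum = 209+182+236+54+54+121+99 = 955; mod 256 = 187 → bb.
Outer input = (K'⊕opad) ∥ inner = bb dc 86 5c 5c ∥ bb.
Outer hash (tag): sum = 187+220+134+92+92+187 = 912; mod 256 = 144 → 90.

90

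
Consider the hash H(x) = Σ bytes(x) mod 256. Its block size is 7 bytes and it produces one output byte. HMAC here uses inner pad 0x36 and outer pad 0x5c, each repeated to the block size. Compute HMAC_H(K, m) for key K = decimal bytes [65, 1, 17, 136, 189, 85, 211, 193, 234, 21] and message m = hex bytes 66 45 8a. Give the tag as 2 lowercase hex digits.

Key decimal bytes [65, 1, 17, 136, 189, 85, 211, 193, 234, 21] = 41 01 11 88 bd 55 d3 c1 ea 15 is 10 bytes > B = 7, so hash it first: H(key) = 80, then zero-pad to 7 bytes: K' = 80 00 00 00 00 00 00.
K' ⊕ ipad = b6 36 36 36 36 36 36.  K' ⊕ opad = dc 5c 5c 5c 5c 5c 5c.
Inner input = (K'⊕ipad) ∥ m = b6 36 36 36 36 36 36 ∥ 66 45 8a.
Inner hash: sum = 182+54+54+54+54+54+54+102+69+138 = 815; mod 256 = 47 → 2f.
Outer input = (K'⊕opad) ∥ inner = dc 5c 5c 5c 5c 5c 5c ∥ 2f.
Outer hash (tag): sum = 220+92+92+92+92+92+92+47 = 819; mod 256 = 51 → 33.

33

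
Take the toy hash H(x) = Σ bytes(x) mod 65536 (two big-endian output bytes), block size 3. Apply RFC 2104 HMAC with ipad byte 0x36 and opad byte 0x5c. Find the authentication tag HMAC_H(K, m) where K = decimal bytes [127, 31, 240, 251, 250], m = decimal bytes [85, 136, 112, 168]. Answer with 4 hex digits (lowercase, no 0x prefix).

Key decimal bytes [127, 31, 240, 251, 250] = 7f 1f f0 fb fa is 5 bytes > B = 3, so hash it first: H(key) = 03 83, then zero-pad to 3 bytes: K' = 03 83 00.
K' ⊕ ipad = 35 b5 36.  K' ⊕ opad = 5f df 5c.
Inner input = (K'⊕ipad) ∥ m = 35 b5 36 ∥ 55 88 70 a8.
Inner hash: sum = 53+181+54+85+136+112+168 = 789 → 03 15.
Outer input = (K'⊕opad) ∥ inner = 5f df 5c ∥ 03 15.
Outer hash (tag): sum = 95+223+92+3+21 = 434 → 01 b2.

01b2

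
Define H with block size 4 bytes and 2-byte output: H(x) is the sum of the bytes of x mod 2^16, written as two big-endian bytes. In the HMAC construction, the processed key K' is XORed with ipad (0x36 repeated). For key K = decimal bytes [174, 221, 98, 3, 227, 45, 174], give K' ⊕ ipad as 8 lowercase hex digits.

35983636

Key decimal bytes [174, 221, 98, 3, 227, 45, 174] = ae dd 62 03 e3 2d ae is 7 bytes > B = 4, so hash it first: H(key) = 03 ae, then zero-pad to 4 bytes: K' = 03 ae 00 00.
XOR each byte with 0x36: 03⊕36=35, ae⊕36=98, 00⊕36=36, 00⊕36=36.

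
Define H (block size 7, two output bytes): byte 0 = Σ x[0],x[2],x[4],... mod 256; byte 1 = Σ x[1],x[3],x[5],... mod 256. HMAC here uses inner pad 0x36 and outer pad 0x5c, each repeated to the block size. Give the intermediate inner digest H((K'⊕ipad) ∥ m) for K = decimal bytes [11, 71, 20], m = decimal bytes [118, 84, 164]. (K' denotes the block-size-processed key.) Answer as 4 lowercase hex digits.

Key decimal bytes [11, 71, 20] = 0b 47 14 is 3 bytes ≤ B = 7; zero-pad to 7 bytes: K' = 0b 47 14 00 00 00 00.
K' ⊕ ipad = 3d 71 22 36 36 36 36.
Inner input = 3d 71 22 36 36 36 36 ∥ 76 54 a4.
Inner hash: even-index sum = 287 mod 256 = 31; odd-index sum = 503 mod 256 = 247 → 1f f7.

1ff7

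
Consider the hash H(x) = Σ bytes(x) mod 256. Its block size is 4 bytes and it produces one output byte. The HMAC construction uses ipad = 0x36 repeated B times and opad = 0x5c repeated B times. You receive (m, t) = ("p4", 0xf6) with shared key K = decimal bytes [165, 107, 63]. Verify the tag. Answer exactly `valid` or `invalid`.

Key decimal bytes [165, 107, 63] = a5 6b 3f is 3 bytes ≤ B = 4; zero-pad to 4 bytes: K' = a5 6b 3f 00.
K' ⊕ ipad = 93 5d 09 36; K' ⊕ opad = f9 37 63 5c.
Inner hash: sum = 147+93+9+54+112+52 = 467; mod 256 = 211 → d3.
Outer hash (recomputed tag): sum = 249+55+99+92+211 = 706; mod 256 = 194 → c2.
Recomputed tag = c2; claimed = f6 → mismatch.

invalid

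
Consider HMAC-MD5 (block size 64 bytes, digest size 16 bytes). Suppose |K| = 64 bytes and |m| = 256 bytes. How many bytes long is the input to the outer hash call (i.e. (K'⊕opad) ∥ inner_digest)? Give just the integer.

80

Key is 64 ≤ 64 bytes, zero-padded: |K'| = 64.
Outer input = (K'⊕opad) ∥ H(inner) → 64 + 16 = 80 bytes.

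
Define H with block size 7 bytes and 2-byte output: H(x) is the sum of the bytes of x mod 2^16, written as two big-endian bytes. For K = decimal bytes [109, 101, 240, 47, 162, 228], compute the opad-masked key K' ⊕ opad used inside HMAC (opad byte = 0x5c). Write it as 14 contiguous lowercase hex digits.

Key decimal bytes [109, 101, 240, 47, 162, 228] = 6d 65 f0 2f a2 e4 is 6 bytes ≤ B = 7; zero-pad to 7 bytes: K' = 6d 65 f0 2f a2 e4 00.
XOR each byte with 0x5c: 6d⊕5c=31, 65⊕5c=39, f0⊕5c=ac, 2f⊕5c=73, a2⊕5c=fe, e4⊕5c=b8, 00⊕5c=5c.

3139ac73feb85c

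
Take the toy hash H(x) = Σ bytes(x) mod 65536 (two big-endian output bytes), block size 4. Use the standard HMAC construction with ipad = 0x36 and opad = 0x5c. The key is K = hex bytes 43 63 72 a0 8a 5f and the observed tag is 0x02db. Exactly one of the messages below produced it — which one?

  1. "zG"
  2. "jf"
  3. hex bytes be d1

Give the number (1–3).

3

Key hex bytes 43 63 72 a0 8a 5f is 6 bytes > B = 4, so hash it first: H(key) = 02 a1, then zero-pad to 4 bytes: K' = 02 a1 00 00.
K' ⊕ ipad = 34 97 36 36; K' ⊕ opad = 5e fd 5c 5c.
m1: inner = H(34 97 36 36 7a 47) = 01 f8; tag = H(5e fd 5c 5c 01 f8) = 030c
m2: inner = H(34 97 36 36 6a 66) = 02 07; tag = H(5e fd 5c 5c 02 07) = 021c
m3: inner = H(34 97 36 36 be d1) = 02 c6; tag = H(5e fd 5c 5c 02 c6) = 02db ← matches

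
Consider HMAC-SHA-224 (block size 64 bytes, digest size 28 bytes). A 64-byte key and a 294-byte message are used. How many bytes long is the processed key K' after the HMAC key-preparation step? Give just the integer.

Key is 64 ≤ 64 bytes, zero-padded: |K'| = 64.

64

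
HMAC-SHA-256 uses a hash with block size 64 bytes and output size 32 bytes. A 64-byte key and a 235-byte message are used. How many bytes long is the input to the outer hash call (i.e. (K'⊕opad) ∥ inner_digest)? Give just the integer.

Key is 64 ≤ 64 bytes, zero-padded: |K'| = 64.
Outer input = (K'⊕opad) ∥ H(inner) → 64 + 32 = 96 bytes.

96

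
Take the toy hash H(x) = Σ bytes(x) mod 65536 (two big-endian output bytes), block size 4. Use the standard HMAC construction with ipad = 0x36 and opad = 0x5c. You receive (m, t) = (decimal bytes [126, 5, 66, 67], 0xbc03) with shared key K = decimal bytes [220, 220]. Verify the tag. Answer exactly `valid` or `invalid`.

Key decimal bytes [220, 220] = dc dc is 2 bytes ≤ B = 4; zero-pad to 4 bytes: K' = dc dc 00 00.
K' ⊕ ipad = ea ea 36 36; K' ⊕ opad = 80 80 5c 5c.
Inner hash: sum = 234+234+54+54+126+5+66+67 = 840 → 03 48.
Outer hash (recomputed tag): sum = 128+128+92+92+3+72 = 515 → 02 03.
Recomputed tag = 0203; claimed = bc03 → mismatch.

invalid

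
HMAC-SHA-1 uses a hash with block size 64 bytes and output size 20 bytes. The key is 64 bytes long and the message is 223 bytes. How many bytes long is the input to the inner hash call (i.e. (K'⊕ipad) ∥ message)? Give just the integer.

287

Key is 64 ≤ 64 bytes, zero-padded: |K'| = 64.
Inner input = (K'⊕ipad) ∥ m → 64 + 223 = 287 bytes.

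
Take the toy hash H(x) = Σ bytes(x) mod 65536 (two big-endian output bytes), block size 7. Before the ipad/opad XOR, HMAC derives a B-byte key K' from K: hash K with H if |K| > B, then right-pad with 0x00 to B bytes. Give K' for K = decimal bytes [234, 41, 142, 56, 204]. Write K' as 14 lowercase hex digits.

Key decimal bytes [234, 41, 142, 56, 204] = ea 29 8e 38 cc is 5 bytes ≤ B = 7; zero-pad to 7 bytes: K' = ea 29 8e 38 cc 00 00.

ea298e38cc0000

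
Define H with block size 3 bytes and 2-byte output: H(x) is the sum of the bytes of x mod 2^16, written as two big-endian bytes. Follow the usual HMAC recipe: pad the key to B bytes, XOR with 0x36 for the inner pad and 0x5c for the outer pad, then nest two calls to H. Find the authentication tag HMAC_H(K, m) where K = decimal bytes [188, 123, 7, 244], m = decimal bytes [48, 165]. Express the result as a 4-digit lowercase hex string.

016c

Key decimal bytes [188, 123, 7, 244] = bc 7b 07 f4 is 4 bytes > B = 3, so hash it first: H(key) = 02 32, then zero-pad to 3 bytes: K' = 02 32 00.
K' ⊕ ipad = 34 04 36.  K' ⊕ opad = 5e 6e 5c.
Inner input = (K'⊕ipad) ∥ m = 34 04 36 ∥ 30 a5.
Inner hash: sum = 52+4+54+48+165 = 323 → 01 43.
Outer input = (K'⊕opad) ∥ inner = 5e 6e 5c ∥ 01 43.
Outer hash (tag): sum = 94+110+92+1+67 = 364 → 01 6c.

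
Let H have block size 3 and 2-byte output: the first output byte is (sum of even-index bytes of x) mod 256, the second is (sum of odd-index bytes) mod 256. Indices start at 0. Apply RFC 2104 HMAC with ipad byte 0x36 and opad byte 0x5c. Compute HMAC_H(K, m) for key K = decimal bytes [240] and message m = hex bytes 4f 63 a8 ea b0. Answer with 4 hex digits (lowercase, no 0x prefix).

e5a5

Key decimal bytes [240] = f0 is 1 byte ≤ B = 3; zero-pad to 3 bytes: K' = f0 00 00.
K' ⊕ ipad = c6 36 36.  K' ⊕ opad = ac 5c 5c.
Inner input = (K'⊕ipad) ∥ m = c6 36 36 ∥ 4f 63 a8 ea b0.
Inner hash: even-index sum = 585 mod 256 = 73; odd-index sum = 477 mod 256 = 221 → 49 dd.
Outer input = (K'⊕opad) ∥ inner = ac 5c 5c ∥ 49 dd.
Outer hash (tag): even-index sum = 485 mod 256 = 229; odd-index sum = 165 mod 256 = 165 → e5 a5.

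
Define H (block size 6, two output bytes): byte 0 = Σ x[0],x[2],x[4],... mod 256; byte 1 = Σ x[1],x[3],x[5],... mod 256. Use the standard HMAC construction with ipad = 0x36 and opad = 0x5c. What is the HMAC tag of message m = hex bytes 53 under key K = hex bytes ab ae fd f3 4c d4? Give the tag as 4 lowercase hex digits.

Key hex bytes ab ae fd f3 4c d4 is exactly B = 6 bytes: K' = ab ae fd f3 4c d4.
K' ⊕ ipad = 9d 98 cb c5 7a e2.  K' ⊕ opad = f7 f2 a1 af 10 88.
Inner input = (K'⊕ipad) ∥ m = 9d 98 cb c5 7a e2 ∥ 53.
Inner hash: even-index sum = 565 mod 256 = 53; odd-index sum = 575 mod 256 = 63 → 35 3f.
Outer input = (K'⊕opad) ∥ inner = f7 f2 a1 af 10 88 ∥ 35 3f.
Outer hash (tag): even-index sum = 477 mod 256 = 221; odd-index sum = 616 mod 256 = 104 → dd 68.

dd68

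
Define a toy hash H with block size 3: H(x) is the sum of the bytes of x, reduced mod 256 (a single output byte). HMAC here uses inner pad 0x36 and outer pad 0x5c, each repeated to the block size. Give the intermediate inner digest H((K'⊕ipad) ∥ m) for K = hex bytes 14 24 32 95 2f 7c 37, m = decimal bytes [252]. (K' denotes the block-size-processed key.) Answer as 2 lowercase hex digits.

3f

Key hex bytes 14 24 32 95 2f 7c 37 is 7 bytes > B = 3, so hash it first: H(key) = e1, then zero-pad to 3 bytes: K' = e1 00 00.
K' ⊕ ipad = d7 36 36.
Inner input = d7 36 36 ∥ fc.
Inner hash: sum = 215+54+54+252 = 575; mod 256 = 63 → 3f.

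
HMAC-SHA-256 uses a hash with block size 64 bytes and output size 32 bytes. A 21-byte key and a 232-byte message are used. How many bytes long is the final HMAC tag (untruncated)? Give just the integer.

32

The tag is one SHA-256 digest: 32 bytes.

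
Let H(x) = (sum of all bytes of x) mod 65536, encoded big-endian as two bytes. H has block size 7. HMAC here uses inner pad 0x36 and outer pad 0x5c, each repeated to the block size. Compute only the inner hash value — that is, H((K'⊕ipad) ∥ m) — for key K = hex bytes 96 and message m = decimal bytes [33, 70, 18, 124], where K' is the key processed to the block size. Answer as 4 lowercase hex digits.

02d9

Key hex bytes 96 is 1 byte ≤ B = 7; zero-pad to 7 bytes: K' = 96 00 00 00 00 00 00.
K' ⊕ ipad = a0 36 36 36 36 36 36.
Inner input = a0 36 36 36 36 36 36 ∥ 21 46 12 7c.
Inner hash: sum = 160+54+54+54+54+54+54+33+70+18+124 = 729 → 02 d9.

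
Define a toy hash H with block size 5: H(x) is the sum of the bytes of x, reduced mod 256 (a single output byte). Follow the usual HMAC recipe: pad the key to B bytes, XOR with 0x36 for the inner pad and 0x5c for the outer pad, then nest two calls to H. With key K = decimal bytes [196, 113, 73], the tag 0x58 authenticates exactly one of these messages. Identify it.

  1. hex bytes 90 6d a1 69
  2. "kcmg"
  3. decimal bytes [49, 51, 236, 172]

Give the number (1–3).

Key decimal bytes [196, 113, 73] = c4 71 49 is 3 bytes ≤ B = 5; zero-pad to 5 bytes: K' = c4 71 49 00 00.
K' ⊕ ipad = f2 47 7f 36 36; K' ⊕ opad = 98 2d 15 5c 5c.
m1: inner = H(f2 47 7f 36 36 90 6d a1 69) = 2b; tag = H(98 2d 15 5c 5c 2b) = bd
m2: inner = H(f2 47 7f 36 36 6b 63 6d 67) = c6; tag = H(98 2d 15 5c 5c c6) = 58 ← matches
m3: inner = H(f2 47 7f 36 36 31 33 ec ac) = 20; tag = H(98 2d 15 5c 5c 20) = b2

2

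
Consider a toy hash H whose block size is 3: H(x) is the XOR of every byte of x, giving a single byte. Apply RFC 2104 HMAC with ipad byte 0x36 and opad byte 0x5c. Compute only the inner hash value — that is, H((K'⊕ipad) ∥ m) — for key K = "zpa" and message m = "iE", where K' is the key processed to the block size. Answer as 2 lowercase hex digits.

Key "zpa" = 7a 70 61 is exactly B = 3 bytes: K' = 7a 70 61.
K' ⊕ ipad = 4c 46 57.
Inner input = 4c 46 57 ∥ 69 45.
Inner hash: XOR 4c⊕46⊕57⊕69⊕45 = 71.

71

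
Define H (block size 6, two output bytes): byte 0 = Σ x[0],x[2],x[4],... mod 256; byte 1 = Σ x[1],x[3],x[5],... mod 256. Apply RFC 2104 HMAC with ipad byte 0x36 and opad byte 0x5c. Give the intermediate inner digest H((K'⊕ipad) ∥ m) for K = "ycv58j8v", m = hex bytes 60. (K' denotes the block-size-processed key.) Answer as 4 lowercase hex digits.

Key "ycv58j8v" = 79 63 76 35 38 6a 38 76 is 8 bytes > B = 6, so hash it first: H(key) = 5f 78, then zero-pad to 6 bytes: K' = 5f 78 00 00 00 00.
K' ⊕ ipad = 69 4e 36 36 36 36.
Inner input = 69 4e 36 36 36 36 ∥ 60.
Inner hash: even-index sum = 309 mod 256 = 53; odd-index sum = 186 mod 256 = 186 → 35 ba.

35ba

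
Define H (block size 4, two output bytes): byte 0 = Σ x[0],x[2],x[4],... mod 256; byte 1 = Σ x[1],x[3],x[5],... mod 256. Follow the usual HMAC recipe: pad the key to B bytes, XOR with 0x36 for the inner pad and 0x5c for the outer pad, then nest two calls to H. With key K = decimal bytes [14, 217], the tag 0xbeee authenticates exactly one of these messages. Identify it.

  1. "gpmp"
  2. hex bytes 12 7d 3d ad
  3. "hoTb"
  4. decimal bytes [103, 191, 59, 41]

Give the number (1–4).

Key decimal bytes [14, 217] = 0e d9 is 2 bytes ≤ B = 4; zero-pad to 4 bytes: K' = 0e d9 00 00.
K' ⊕ ipad = 38 ef 36 36; K' ⊕ opad = 52 85 5c 5c.
m1: inner = H(38 ef 36 36 67 70 6d 70) = 42 05; tag = H(52 85 5c 5c 42 05) = f0e6
m2: inner = H(38 ef 36 36 12 7d 3d ad) = bd 4f; tag = H(52 85 5c 5c bd 4f) = 6b30
m3: inner = H(38 ef 36 36 68 6f 54 62) = 2a f6; tag = H(52 85 5c 5c 2a f6) = d8d7
m4: inner = H(38 ef 36 36 67 bf 3b 29) = 10 0d; tag = H(52 85 5c 5c 10 0d) = beee ← matches

4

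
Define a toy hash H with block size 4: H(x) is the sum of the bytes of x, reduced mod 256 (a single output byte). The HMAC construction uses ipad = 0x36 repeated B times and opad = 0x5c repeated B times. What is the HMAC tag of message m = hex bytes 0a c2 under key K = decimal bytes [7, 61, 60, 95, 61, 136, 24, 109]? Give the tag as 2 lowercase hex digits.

Key decimal bytes [7, 61, 60, 95, 61, 136, 24, 109] = 07 3d 3c 5f 3d 88 18 6d is 8 bytes > B = 4, so hash it first: H(key) = 29, then zero-pad to 4 bytes: K' = 29 00 00 00.
K' ⊕ ipad = 1f 36 36 36.  K' ⊕ opad = 75 5c 5c 5c.
Inner input = (K'⊕ipad) ∥ m = 1f 36 36 36 ∥ 0a c2.
Inner hash: sum = 31+54+54+54+10+194 = 397; mod 256 = 141 → 8d.
Outer input = (K'⊕opad) ∥ inner = 75 5c 5c 5c ∥ 8d.
Outer hash (tag): sum = 117+92+92+92+141 = 534; mod 256 = 22 → 16.

16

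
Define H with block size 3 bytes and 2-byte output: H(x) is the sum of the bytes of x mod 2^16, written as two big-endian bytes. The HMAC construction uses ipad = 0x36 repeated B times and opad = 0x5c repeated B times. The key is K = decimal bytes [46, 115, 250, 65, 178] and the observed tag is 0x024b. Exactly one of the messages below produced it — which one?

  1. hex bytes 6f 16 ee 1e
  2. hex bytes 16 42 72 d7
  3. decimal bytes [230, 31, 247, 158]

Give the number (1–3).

Key decimal bytes [46, 115, 250, 65, 178] = 2e 73 fa 41 b2 is 5 bytes > B = 3, so hash it first: H(key) = 02 8e, then zero-pad to 3 bytes: K' = 02 8e 00.
K' ⊕ ipad = 34 b8 36; K' ⊕ opad = 5e d2 5c.
m1: inner = H(34 b8 36 6f 16 ee 1e) = 02 b3; tag = H(5e d2 5c 02 b3) = 0241
m2: inner = H(34 b8 36 16 42 72 d7) = 02 c3; tag = H(5e d2 5c 02 c3) = 0251
m3: inner = H(34 b8 36 e6 1f f7 9e) = 03 bc; tag = H(5e d2 5c 03 bc) = 024b ← matches

3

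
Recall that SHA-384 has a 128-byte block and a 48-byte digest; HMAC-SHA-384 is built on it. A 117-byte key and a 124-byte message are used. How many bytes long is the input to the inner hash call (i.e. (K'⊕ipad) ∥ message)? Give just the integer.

Key is 117 ≤ 128 bytes, zero-padded: |K'| = 128.
Inner input = (K'⊕ipad) ∥ m → 128 + 124 = 252 bytes.

252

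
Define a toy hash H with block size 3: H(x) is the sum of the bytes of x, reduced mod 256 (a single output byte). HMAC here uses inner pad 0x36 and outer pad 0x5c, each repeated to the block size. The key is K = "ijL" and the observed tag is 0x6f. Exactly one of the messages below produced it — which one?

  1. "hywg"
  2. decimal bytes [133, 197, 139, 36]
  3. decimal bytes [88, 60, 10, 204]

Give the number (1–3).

1

Key "ijL" = 69 6a 4c is exactly B = 3 bytes: K' = 69 6a 4c.
K' ⊕ ipad = 5f 5c 7a; K' ⊕ opad = 35 36 10.
m1: inner = H(5f 5c 7a 68 79 77 67) = f4; tag = H(35 36 10 f4) = 6f ← matches
m2: inner = H(5f 5c 7a 85 c5 8b 24) = 2e; tag = H(35 36 10 2e) = a9
m3: inner = H(5f 5c 7a 58 3c 0a cc) = 9f; tag = H(35 36 10 9f) = 1a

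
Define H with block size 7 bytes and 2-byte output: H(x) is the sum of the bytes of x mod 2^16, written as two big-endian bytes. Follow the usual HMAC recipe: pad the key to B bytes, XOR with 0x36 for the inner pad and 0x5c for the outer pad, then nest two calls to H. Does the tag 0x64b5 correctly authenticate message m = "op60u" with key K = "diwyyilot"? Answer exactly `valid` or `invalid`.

Key "diwyyilot" = 64 69 77 79 79 69 6c 6f 74 is 9 bytes > B = 7, so hash it first: H(key) = 03 ee, then zero-pad to 7 bytes: K' = 03 ee 00 00 00 00 00.
K' ⊕ ipad = 35 d8 36 36 36 36 36; K' ⊕ opad = 5f b2 5c 5c 5c 5c 5c.
Inner hash: sum = 53+216+54+54+54+54+54+111+112+54+48+117 = 981 → 03 d5.
Outer hash (recomputed tag): sum = 95+178+92+92+92+92+92+3+213 = 949 → 03 b5.
Recomputed tag = 03b5; claimed = 64b5 → mismatch.

invalid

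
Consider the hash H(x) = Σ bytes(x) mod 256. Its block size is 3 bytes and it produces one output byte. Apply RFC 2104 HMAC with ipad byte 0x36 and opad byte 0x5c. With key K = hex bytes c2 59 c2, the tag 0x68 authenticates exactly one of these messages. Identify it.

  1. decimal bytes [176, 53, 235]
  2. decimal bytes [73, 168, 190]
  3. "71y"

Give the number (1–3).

Key hex bytes c2 59 c2 is exactly B = 3 bytes: K' = c2 59 c2.
K' ⊕ ipad = f4 6f f4; K' ⊕ opad = 9e 05 9e.
m1: inner = H(f4 6f f4 b0 35 eb) = 27; tag = H(9e 05 9e 27) = 68 ← matches
m2: inner = H(f4 6f f4 49 a8 be) = 06; tag = H(9e 05 9e 06) = 47
m3: inner = H(f4 6f f4 37 31 79) = 38; tag = H(9e 05 9e 38) = 79

1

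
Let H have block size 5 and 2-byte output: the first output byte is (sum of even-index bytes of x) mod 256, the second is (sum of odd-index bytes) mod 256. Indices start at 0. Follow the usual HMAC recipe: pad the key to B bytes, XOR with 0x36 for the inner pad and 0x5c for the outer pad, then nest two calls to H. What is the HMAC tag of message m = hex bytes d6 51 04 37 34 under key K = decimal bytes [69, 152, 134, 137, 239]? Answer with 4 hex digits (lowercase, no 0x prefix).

Key decimal bytes [69, 152, 134, 137, 239] = 45 98 86 89 ef is exactly B = 5 bytes: K' = 45 98 86 89 ef.
K' ⊕ ipad = 73 ae b0 bf d9.  K' ⊕ opad = 19 c4 da d5 b3.
Inner input = (K'⊕ipad) ∥ m = 73 ae b0 bf d9 ∥ d6 51 04 37 34.
Inner hash: even-index sum = 644 mod 256 = 132; odd-index sum = 635 mod 256 = 123 → 84 7b.
Outer input = (K'⊕opad) ∥ inner = 19 c4 da d5 b3 ∥ 84 7b.
Outer hash (tag): even-index sum = 545 mod 256 = 33; odd-index sum = 541 mod 256 = 29 → 21 1d.

211d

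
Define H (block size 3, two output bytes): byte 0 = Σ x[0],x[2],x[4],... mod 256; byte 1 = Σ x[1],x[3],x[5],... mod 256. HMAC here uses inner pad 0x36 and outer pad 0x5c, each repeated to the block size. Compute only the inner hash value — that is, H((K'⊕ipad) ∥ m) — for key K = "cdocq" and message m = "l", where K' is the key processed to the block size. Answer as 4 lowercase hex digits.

Key "cdocq" = 63 64 6f 63 71 is 5 bytes > B = 3, so hash it first: H(key) = 43 c7, then zero-pad to 3 bytes: K' = 43 c7 00.
K' ⊕ ipad = 75 f1 36.
Inner input = 75 f1 36 ∥ 6c.
Inner hash: even-index sum = 171 mod 256 = 171; odd-index sum = 349 mod 256 = 93 → ab 5d.

ab5d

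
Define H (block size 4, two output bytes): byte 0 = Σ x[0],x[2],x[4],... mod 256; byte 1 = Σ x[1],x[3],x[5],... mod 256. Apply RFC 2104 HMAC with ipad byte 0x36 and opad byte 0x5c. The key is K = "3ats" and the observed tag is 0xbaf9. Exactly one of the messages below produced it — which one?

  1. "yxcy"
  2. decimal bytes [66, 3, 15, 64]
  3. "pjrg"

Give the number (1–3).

1

Key "3ats" = 33 61 74 73 is exactly B = 4 bytes: K' = 33 61 74 73.
K' ⊕ ipad = 05 57 42 45; K' ⊕ opad = 6f 3d 28 2f.
m1: inner = H(05 57 42 45 79 78 63 79) = 23 8d; tag = H(6f 3d 28 2f 23 8d) = baf9 ← matches
m2: inner = H(05 57 42 45 42 03 0f 40) = 98 df; tag = H(6f 3d 28 2f 98 df) = 2f4b
m3: inner = H(05 57 42 45 70 6a 72 67) = 29 6d; tag = H(6f 3d 28 2f 29 6d) = c0d9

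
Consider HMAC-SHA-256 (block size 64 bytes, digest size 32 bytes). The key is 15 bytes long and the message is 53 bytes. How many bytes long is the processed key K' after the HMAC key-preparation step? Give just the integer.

64

Key is 15 ≤ 64 bytes, zero-padded: |K'| = 64.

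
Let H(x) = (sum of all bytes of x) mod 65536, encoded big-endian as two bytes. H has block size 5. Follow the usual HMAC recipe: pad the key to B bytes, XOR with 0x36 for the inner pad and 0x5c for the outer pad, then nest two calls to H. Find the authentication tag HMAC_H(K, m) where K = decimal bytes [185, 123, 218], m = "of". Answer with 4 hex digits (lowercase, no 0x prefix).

Key decimal bytes [185, 123, 218] = b9 7b da is 3 bytes ≤ B = 5; zero-pad to 5 bytes: K' = b9 7b da 00 00.
K' ⊕ ipad = 8f 4d ec 36 36.  K' ⊕ opad = e5 27 86 5c 5c.
Inner input = (K'⊕ipad) ∥ m = 8f 4d ec 36 36 ∥ 6f 66.
Inner hash: sum = 143+77+236+54+54+111+102 = 777 → 03 09.
Outer input = (K'⊕opad) ∥ inner = e5 27 86 5c 5c ∥ 03 09.
Outer hash (tag): sum = 229+39+134+92+92+3+9 = 598 → 02 56.

0256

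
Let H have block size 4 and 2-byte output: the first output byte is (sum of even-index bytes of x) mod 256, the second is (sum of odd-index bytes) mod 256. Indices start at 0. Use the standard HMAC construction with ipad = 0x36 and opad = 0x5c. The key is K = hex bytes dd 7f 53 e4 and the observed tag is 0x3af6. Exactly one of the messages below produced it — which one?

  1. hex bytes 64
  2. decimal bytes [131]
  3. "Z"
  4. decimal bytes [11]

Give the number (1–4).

Key hex bytes dd 7f 53 e4 is exactly B = 4 bytes: K' = dd 7f 53 e4.
K' ⊕ ipad = eb 49 65 d2; K' ⊕ opad = 81 23 0f b8.
m1: inner = H(eb 49 65 d2 64) = b4 1b; tag = H(81 23 0f b8 b4 1b) = 44f6
m2: inner = H(eb 49 65 d2 83) = d3 1b; tag = H(81 23 0f b8 d3 1b) = 63f6
m3: inner = H(eb 49 65 d2 5a) = aa 1b; tag = H(81 23 0f b8 aa 1b) = 3af6 ← matches
m4: inner = H(eb 49 65 d2 0b) = 5b 1b; tag = H(81 23 0f b8 5b 1b) = ebf6

3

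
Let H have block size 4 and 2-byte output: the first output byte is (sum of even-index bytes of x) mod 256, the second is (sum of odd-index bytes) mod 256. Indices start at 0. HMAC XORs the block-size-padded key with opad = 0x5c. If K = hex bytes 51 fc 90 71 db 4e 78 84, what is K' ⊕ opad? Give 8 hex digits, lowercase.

Key hex bytes 51 fc 90 71 db 4e 78 84 is 8 bytes > B = 4, so hash it first: H(key) = 34 3f, then zero-pad to 4 bytes: K' = 34 3f 00 00.
XOR each byte with 0x5c: 34⊕5c=68, 3f⊕5c=63, 00⊕5c=5c, 00⊕5c=5c.

68635c5c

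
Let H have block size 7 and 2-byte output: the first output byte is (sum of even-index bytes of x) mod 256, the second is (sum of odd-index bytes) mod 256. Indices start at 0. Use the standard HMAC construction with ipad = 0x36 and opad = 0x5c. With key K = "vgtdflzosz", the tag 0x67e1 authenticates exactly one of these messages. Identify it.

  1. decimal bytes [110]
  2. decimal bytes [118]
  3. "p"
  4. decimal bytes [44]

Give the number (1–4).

Key "vgtdflzosz" = 76 67 74 64 66 6c 7a 6f 73 7a is 10 bytes > B = 7, so hash it first: H(key) = 3d 20, then zero-pad to 7 bytes: K' = 3d 20 00 00 00 00 00.
K' ⊕ ipad = 0b 16 36 36 36 36 36; K' ⊕ opad = 61 7c 5c 5c 5c 5c 5c.
m1: inner = H(0b 16 36 36 36 36 36 6e) = ad f0; tag = H(61 7c 5c 5c 5c 5c 5c ad f0) = 65e1
m2: inner = H(0b 16 36 36 36 36 36 76) = ad f8; tag = H(61 7c 5c 5c 5c 5c 5c ad f8) = 6de1
m3: inner = H(0b 16 36 36 36 36 36 70) = ad f2; tag = H(61 7c 5c 5c 5c 5c 5c ad f2) = 67e1 ← matches
m4: inner = H(0b 16 36 36 36 36 36 2c) = ad ae; tag = H(61 7c 5c 5c 5c 5c 5c ad ae) = 23e1

3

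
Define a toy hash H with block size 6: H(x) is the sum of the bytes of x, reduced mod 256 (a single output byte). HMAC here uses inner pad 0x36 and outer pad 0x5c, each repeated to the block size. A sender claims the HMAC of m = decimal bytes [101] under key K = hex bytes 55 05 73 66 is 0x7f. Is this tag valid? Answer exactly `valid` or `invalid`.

valid

Key hex bytes 55 05 73 66 is 4 bytes ≤ B = 6; zero-pad to 6 bytes: K' = 55 05 73 66 00 00.
K' ⊕ ipad = 63 33 45 50 36 36; K' ⊕ opad = 09 59 2f 3a 5c 5c.
Inner hash: sum = 99+51+69+80+54+54+101 = 508; mod 256 = 252 → fc.
Outer hash (recomputed tag): sum = 9+89+47+58+92+92+252 = 639; mod 256 = 127 → 7f.
Recomputed tag = 7f; claimed = 7f → match.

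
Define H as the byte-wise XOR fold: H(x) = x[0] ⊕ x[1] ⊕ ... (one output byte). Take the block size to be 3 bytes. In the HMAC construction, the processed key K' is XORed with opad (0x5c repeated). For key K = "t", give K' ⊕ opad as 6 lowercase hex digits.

285c5c

Key "t" = 74 is 1 byte ≤ B = 3; zero-pad to 3 bytes: K' = 74 00 00.
XOR each byte with 0x5c: 74⊕5c=28, 00⊕5c=5c, 00⊕5c=5c.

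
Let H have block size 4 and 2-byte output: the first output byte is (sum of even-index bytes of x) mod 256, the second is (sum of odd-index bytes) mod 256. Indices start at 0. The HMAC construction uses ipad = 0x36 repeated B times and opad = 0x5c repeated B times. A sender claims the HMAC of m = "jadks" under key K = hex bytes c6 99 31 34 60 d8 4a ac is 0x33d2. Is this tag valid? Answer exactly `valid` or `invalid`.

invalid

Key hex bytes c6 99 31 34 60 d8 4a ac is 8 bytes > B = 4, so hash it first: H(key) = a1 51, then zero-pad to 4 bytes: K' = a1 51 00 00.
K' ⊕ ipad = 97 67 36 36; K' ⊕ opad = fd 0d 5c 5c.
Inner hash: even-index sum = 526 mod 256 = 14; odd-index sum = 361 mod 256 = 105 → 0e 69.
Outer hash (recomputed tag): even-index sum = 359 mod 256 = 103; odd-index sum = 210 mod 256 = 210 → 67 d2.
Recomputed tag = 67d2; claimed = 33d2 → mismatch.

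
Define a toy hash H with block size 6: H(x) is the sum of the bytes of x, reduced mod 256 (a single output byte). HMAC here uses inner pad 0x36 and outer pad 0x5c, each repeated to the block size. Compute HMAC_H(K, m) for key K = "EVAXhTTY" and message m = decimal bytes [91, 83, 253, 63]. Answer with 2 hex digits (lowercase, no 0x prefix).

Key "EVAXhTTY" = 45 56 41 58 68 54 54 59 is 8 bytes > B = 6, so hash it first: H(key) = 9d, then zero-pad to 6 bytes: K' = 9d 00 00 00 00 00.
K' ⊕ ipad = ab 36 36 36 36 36.  K' ⊕ opad = c1 5c 5c 5c 5c 5c.
Inner input = (K'⊕ipad) ∥ m = ab 36 36 36 36 36 ∥ 5b 53 fd 3f.
Inner hash: sum = 171+54+54+54+54+54+91+83+253+63 = 931; mod 256 = 163 → a3.
Outer input = (K'⊕opad) ∥ inner = c1 5c 5c 5c 5c 5c ∥ a3.
Outer hash (tag): sum = 193+92+92+92+92+92+163 = 816; mod 256 = 48 → 30.

30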